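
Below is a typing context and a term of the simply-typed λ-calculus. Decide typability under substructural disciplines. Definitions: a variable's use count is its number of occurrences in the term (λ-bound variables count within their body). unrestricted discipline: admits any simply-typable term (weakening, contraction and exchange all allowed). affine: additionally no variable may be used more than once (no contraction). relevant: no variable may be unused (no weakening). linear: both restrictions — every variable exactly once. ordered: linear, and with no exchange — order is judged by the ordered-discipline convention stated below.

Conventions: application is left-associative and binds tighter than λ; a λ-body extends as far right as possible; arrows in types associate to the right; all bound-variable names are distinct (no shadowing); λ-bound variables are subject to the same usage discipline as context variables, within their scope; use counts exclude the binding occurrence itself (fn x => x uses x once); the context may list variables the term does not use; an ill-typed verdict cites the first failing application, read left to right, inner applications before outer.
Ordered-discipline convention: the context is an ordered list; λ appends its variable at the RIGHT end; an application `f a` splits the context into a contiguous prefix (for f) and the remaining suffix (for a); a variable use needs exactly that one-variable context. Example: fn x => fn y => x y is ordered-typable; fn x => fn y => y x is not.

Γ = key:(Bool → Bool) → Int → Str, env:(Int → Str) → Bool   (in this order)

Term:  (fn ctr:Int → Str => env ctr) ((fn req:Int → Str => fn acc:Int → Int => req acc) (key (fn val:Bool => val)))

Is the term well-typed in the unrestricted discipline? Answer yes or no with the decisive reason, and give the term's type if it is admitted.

no — fails simple typing
counts: key=1, env=1, ctr (bound)=1, req (bound)=1, acc (bound)=1, val (bound)=1
use order (left to right): env, ctr, req, acc, key, val
typing: ill-typed: an application expects Int but receives Int → Int
all disciplines: ordered ✗; linear ✗; affine ✗; relevant ✗; unrestricted ✗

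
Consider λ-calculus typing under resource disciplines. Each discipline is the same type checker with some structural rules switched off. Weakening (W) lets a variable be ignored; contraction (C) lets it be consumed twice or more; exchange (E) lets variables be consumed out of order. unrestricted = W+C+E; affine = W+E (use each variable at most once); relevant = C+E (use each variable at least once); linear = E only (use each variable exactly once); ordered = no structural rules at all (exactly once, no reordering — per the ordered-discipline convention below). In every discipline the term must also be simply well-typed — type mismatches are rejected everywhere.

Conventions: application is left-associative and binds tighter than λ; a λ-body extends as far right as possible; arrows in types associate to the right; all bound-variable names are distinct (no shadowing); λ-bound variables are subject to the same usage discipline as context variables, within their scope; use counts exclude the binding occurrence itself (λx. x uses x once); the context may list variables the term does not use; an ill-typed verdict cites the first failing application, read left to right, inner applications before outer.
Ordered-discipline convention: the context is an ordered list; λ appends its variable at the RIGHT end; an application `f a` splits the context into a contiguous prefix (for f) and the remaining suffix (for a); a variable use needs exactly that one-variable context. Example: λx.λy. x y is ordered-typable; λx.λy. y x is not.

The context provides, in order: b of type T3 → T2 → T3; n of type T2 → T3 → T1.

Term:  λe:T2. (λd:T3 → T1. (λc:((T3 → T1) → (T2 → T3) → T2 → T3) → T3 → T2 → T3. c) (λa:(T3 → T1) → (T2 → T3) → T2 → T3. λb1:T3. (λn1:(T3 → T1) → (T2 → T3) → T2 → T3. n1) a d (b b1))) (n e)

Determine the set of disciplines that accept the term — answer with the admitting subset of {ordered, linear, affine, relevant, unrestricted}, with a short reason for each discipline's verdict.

admitted by: linear, affine, relevant, unrestricted
counts: b=1; n=1; e (bound)=1; d (bound)=1; c (bound)=1; a (bound)=1; b1 (bound)=1; n1 (bound)=1
uses in reading order: c, n1, a, d, b, b1, n, e
typing: ✓ — T2 → ((T3 → T1) → (T2 → T3) → T2 → T3) → T3 → T2 → T3
ordered: ✗, use order c, n1, a, d, b, b1, n, e needs exchange
linear: ✓, single use per variable (b, n, e, d, c, a, b1, n1)
affine: ✓, none of b, n, e, d, c, a, b1, n1 used more than once
relevant: ✓, every one of b, n, e, d, c, a, b1, n1 appears
unrestricted: ✓, simply typable at T2 → ((T3 → T1) → (T2 → T3) → T2 → T3) → T3 → T2 → T3; W, C, E all held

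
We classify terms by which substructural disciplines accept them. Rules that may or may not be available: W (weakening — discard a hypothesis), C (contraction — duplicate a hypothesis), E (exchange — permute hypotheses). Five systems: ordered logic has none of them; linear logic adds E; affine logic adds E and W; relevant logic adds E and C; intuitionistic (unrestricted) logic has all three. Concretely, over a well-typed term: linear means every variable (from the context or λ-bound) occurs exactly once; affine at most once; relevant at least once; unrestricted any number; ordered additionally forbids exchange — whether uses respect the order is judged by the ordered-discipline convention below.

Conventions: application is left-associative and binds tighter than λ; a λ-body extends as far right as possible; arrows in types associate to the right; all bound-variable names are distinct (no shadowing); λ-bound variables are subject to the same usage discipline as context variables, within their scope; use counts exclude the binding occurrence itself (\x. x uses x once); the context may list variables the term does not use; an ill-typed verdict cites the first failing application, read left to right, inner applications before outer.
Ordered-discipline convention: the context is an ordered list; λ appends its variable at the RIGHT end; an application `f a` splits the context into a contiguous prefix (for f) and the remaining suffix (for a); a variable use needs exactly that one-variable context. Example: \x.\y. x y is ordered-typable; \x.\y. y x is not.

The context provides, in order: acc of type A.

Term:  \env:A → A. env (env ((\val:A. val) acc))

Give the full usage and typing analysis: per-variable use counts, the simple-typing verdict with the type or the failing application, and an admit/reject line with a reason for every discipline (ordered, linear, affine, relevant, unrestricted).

counts: acc ×1; env [bound] ×2; val [bound] ×1
use order (left to right): env, env, val, acc
typing: well-typed at (A → A) → A
ordered ✗ (uses contraction: env ×2)
linear ✗ (uses contraction: env ×2)
affine ✗ (uses contraction: env ×2)
relevant ✓ (none of acc, env, val goes unused)
unrestricted ✓ (well-typed at (A → A) → A; no restrictions here)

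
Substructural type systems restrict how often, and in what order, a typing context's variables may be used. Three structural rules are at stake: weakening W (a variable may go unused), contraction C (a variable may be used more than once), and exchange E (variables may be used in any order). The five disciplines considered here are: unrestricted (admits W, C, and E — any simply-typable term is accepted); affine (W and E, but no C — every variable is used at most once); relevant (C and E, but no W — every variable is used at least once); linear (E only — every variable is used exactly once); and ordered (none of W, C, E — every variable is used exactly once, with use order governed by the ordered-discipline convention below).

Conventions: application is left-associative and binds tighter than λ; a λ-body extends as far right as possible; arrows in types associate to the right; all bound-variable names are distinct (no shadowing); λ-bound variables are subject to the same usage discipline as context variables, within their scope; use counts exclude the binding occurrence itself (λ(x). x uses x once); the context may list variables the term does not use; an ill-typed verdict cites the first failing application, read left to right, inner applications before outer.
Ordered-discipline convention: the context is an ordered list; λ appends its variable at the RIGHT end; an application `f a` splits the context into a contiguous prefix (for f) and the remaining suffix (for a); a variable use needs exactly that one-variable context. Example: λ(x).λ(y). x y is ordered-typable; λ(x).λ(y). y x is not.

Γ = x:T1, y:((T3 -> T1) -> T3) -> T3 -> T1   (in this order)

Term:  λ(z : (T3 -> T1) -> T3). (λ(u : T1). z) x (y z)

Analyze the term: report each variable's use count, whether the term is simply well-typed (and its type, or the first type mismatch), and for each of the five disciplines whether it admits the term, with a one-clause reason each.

use counts: x ×1, y ×1, z [bound] ×2, u [bound] ×0
order of uses: z, x, y, z
typing: ✓ — ((T3 -> T1) -> T3) -> T3
ordered: ✗ — repeated use of z ×2; needs weakening: u unused
linear: ✗ — repeated use of z ×2; needs weakening: u unused
affine: ✗ — repeated use of z ×2
relevant: ✗ — needs weakening: u unused
unrestricted: ✓ — type-checks (((T3 -> T1) -> T3) -> T3) and nothing is barred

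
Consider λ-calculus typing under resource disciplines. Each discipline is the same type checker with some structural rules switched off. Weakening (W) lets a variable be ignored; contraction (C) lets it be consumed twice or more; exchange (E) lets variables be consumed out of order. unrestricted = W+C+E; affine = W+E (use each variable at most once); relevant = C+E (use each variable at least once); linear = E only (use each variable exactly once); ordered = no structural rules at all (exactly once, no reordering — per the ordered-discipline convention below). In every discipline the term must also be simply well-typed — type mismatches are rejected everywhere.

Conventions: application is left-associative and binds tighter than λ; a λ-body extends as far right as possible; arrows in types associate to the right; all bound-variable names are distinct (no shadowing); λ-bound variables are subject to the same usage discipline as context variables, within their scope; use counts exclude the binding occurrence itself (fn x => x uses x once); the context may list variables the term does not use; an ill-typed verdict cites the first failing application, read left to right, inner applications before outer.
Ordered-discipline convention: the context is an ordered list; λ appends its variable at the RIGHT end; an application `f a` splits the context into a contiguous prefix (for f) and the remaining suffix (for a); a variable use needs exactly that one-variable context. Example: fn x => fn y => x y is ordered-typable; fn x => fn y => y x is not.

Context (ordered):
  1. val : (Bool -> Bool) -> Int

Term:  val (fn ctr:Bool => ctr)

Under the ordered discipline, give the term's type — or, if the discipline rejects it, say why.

term : Int
use counts: val ×1, ctr (λ-bound) ×1
order of uses: val, ctr
typing: well-typed at Int
all disciplines: ordered ✓, linear ✓, affine ✓, relevant ✓, unrestricted ✓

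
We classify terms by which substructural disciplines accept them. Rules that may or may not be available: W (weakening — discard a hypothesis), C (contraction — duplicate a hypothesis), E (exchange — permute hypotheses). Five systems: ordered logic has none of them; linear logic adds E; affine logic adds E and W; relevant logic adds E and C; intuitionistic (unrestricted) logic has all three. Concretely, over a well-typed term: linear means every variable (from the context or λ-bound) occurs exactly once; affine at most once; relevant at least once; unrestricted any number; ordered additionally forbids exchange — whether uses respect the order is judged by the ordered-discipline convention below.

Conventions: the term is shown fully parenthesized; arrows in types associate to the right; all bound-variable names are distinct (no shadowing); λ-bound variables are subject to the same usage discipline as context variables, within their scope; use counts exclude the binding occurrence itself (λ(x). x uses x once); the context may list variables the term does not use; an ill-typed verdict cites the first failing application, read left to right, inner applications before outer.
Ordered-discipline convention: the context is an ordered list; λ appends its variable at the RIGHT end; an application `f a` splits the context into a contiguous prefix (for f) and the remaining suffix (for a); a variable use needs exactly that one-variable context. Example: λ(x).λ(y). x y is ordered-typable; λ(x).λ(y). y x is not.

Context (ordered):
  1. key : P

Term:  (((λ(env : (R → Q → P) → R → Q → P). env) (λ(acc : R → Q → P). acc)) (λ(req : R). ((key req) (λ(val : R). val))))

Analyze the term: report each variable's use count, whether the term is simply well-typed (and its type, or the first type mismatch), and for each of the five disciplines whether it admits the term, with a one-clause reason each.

variable uses: key ×1, env (λ-bound) ×1, acc (λ-bound) ×1, req (λ-bound) ×1, val (λ-bound) ×1
use order (left to right): env, acc, key, req, val
typing: ill-typed: non-arrow in function slot: P
ordered ✗ (a type mismatch blocks all five)
linear ✗ (the type mismatch rejects it)
affine ✗ (not simply typable)
relevant ✗ (fails simple typing)
unrestricted ✗ (a type mismatch blocks all five)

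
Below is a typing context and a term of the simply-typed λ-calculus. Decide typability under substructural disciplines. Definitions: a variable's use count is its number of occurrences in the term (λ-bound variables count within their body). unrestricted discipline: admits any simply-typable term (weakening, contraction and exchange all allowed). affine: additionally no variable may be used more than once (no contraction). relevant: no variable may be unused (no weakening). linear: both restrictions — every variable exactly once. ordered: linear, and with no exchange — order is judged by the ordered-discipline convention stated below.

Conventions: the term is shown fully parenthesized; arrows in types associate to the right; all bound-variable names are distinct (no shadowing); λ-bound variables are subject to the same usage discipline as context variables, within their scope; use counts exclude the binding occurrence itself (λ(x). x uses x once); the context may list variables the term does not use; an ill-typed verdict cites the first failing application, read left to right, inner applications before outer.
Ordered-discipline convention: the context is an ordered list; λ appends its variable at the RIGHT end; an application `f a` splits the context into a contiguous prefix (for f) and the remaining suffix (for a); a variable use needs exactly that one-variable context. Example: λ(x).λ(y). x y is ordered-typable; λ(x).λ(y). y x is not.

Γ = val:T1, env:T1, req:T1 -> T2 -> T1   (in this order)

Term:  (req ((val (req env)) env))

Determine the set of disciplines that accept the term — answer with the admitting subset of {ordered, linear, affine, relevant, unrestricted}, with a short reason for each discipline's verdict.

accepted by: none
usage: val=1, env=2, req=2
use order (left to right): req, val, req, env, env
typing: ill-typed: can't apply a value of type T1
ordered ✗ (fails simple typing)
linear ✗ (a type mismatch blocks all five)
affine ✗ (the type mismatch rejects it)
relevant ✗ (not simply typable)
unrestricted ✗ (fails simple typing)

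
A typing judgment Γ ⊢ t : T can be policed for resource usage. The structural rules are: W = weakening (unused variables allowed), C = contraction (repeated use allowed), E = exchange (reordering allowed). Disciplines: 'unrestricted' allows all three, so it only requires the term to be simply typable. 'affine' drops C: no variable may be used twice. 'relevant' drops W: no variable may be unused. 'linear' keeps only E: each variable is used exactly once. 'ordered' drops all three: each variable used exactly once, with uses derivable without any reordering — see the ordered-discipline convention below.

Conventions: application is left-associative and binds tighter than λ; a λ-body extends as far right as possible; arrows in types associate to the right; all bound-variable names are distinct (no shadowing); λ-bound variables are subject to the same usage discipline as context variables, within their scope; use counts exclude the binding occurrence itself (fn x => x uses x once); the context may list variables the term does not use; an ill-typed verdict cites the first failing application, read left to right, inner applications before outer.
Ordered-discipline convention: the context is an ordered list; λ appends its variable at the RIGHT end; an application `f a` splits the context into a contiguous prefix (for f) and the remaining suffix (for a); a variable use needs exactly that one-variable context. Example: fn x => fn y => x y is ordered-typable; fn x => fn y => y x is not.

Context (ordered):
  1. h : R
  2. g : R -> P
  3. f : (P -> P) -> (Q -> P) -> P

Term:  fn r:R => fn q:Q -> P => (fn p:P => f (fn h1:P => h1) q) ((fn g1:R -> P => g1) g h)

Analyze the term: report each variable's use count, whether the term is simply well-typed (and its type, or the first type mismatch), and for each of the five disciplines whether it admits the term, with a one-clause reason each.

usage: h=1, g=1, f=1, r (λ-bound)=0, q (λ-bound)=1, p (λ-bound)=0, h1 (λ-bound)=1, g1 (λ-bound)=1
order of uses: f, h1, q, g1, g, h
typing: ✓ — R -> (Q -> P) -> P
ordered ✗ (r, p never used (weakening))
linear ✗ (r, p never used (weakening))
affine ✓ (none of h, g, f, r, q, p, h1, g1 used more than once)
relevant ✗ (r, p never used (weakening))
unrestricted ✓ (simply typable at R -> (Q -> P) -> P; W, C, E all held)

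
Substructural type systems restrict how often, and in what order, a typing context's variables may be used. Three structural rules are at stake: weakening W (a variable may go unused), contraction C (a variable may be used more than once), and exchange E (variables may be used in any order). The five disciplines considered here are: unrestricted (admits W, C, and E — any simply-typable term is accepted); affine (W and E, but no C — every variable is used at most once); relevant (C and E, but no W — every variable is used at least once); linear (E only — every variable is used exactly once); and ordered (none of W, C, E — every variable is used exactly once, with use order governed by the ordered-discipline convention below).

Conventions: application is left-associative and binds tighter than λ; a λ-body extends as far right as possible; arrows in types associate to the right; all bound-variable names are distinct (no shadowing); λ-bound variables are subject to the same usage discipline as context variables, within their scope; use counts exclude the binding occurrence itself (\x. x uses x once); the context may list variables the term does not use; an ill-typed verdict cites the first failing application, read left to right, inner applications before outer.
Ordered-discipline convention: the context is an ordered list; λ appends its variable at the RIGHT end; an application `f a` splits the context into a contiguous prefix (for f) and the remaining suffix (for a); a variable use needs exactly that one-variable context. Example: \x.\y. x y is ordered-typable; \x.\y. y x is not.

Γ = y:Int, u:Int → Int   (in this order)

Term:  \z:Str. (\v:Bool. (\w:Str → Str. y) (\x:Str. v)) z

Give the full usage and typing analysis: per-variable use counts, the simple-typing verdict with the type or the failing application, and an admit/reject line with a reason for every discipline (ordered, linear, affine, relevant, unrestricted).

usage: y ×1; u ×0; z [bound] ×1; v [bound] ×1; w [bound] ×0; x [bound] ×0
uses in reading order: y, v, z
typing: ill-typed: an argument Str → Bool mismatches the expected Str → Str
ordered ✗ (the type mismatch rejects it)
linear ✗ (not simply typable)
affine ✗ (fails simple typing)
relevant ✗ (a type mismatch blocks all five)
unrestricted ✗ (the type mismatch rejects it)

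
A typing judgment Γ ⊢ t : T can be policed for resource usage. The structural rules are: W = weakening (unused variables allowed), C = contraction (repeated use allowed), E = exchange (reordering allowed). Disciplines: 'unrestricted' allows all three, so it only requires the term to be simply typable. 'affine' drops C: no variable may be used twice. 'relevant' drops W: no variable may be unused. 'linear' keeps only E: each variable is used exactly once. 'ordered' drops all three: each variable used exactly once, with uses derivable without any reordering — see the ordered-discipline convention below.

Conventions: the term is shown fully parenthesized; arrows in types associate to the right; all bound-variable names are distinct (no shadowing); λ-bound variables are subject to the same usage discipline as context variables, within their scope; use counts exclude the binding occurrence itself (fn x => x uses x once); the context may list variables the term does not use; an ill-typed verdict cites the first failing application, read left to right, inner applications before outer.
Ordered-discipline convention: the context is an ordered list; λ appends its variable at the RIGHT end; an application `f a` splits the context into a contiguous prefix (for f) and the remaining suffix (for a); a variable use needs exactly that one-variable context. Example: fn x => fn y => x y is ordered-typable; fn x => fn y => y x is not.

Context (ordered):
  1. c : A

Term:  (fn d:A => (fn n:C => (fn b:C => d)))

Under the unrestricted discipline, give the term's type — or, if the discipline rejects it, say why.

term : A → C → C → A
usage: c=0; d [bound]=1; n [bound]=0; b [bound]=0
left-to-right use order: d
typing: the term checks, with type A → C → C → A
all disciplines: ordered ✗, linear ✗, affine ✓, relevant ✗, unrestricted ✓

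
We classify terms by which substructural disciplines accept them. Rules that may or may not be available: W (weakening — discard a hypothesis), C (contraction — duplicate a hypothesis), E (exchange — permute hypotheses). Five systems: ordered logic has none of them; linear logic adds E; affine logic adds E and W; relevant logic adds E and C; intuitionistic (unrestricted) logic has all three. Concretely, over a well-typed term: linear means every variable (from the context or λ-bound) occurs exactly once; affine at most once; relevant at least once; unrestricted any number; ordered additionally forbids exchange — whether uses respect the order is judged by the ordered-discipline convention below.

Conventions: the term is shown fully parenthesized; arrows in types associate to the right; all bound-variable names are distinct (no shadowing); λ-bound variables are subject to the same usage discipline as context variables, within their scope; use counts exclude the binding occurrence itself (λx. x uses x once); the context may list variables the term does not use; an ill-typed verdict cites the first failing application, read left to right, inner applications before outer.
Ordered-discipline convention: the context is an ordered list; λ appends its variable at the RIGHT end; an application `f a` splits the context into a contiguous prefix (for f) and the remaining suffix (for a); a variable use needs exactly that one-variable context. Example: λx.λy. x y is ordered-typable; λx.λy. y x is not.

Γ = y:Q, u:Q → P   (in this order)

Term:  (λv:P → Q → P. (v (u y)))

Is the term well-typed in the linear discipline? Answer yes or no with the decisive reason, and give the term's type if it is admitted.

yes — exactly-once usage across y, u, v; term : (P → Q → P) → Q → P
counts: y: 1, u: 1, v [bound]: 1
order of uses: v, u, y
typing: well-typed at (P → Q → P) → Q → P
summary: ordered ✗ | linear ✓ | affine ✓ | relevant ✓ | unrestricted ✓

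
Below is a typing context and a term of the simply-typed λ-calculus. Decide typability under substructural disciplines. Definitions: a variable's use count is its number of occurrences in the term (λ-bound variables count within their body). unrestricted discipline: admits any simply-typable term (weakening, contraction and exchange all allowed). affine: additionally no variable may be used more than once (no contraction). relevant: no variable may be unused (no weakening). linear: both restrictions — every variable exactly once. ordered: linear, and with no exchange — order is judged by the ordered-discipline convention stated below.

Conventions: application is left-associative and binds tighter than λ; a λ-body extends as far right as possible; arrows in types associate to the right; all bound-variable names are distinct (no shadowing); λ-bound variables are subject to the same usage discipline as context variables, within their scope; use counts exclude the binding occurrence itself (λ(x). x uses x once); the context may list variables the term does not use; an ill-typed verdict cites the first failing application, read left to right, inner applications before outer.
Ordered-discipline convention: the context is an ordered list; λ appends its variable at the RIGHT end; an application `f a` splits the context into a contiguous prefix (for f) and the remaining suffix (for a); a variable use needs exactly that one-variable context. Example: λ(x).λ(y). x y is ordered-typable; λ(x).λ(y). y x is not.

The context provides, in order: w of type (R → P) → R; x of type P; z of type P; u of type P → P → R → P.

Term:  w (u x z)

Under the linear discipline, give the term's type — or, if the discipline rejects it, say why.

term : R
usage: w: 1, x: 1, z: 1, u: 1
use order (left to right): w, u, x, z
typing: well-typed — term : R
summary: ordered ✗ | linear ✓ | affine ✓ | relevant ✓ | unrestricted ✓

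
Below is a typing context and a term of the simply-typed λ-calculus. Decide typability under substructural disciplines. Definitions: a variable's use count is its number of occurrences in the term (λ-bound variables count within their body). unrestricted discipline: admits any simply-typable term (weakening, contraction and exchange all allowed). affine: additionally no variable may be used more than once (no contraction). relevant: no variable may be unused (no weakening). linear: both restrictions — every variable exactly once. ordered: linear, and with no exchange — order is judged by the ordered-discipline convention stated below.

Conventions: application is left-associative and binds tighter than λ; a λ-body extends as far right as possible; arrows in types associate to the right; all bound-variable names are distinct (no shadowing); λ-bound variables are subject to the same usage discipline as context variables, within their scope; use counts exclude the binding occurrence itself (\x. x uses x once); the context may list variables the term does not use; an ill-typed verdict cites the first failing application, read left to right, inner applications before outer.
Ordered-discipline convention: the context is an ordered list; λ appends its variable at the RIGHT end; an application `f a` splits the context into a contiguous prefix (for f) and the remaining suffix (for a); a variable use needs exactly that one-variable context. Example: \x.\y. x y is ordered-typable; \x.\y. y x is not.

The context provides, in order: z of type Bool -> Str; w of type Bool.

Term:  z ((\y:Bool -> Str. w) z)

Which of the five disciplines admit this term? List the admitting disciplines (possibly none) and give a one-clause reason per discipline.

accepted by: unrestricted
use counts: z: 2×; w: 1×; y [bound]: 0×
uses in reading order: z, w, z
typing: well-typed at Str
ordered: ✗ — needs contraction — z ×2; y never used (weakening)
linear: ✗ — needs contraction — z ×2; y never used (weakening)
affine: ✗ — needs contraction — z ×2
relevant: ✗ — y never used (weakening)
unrestricted: ✓ — type-checks (Str) and nothing is barred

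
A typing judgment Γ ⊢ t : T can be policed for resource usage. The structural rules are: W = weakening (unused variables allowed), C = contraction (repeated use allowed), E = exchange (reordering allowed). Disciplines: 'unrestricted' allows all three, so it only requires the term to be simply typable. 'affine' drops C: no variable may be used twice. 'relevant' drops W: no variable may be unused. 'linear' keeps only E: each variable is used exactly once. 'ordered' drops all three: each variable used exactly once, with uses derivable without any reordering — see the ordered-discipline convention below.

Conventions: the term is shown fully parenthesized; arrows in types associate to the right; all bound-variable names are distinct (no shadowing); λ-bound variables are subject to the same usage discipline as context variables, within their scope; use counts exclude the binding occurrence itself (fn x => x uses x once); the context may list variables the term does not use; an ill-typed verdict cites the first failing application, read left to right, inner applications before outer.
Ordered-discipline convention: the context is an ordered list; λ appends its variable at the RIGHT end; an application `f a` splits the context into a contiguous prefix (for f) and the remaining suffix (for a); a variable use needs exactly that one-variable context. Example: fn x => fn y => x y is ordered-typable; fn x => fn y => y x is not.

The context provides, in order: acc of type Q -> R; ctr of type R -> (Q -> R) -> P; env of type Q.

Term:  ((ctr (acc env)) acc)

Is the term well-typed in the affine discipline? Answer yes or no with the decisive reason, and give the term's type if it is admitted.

no — uses contraction: acc ×2
variable uses: acc: 2; ctr: 1; env: 1
uses in reading order: ctr, acc, env, acc
typing: well-typed at P
all disciplines: ordered ✗; linear ✗; affine ✗; relevant ✓; unrestricted ✓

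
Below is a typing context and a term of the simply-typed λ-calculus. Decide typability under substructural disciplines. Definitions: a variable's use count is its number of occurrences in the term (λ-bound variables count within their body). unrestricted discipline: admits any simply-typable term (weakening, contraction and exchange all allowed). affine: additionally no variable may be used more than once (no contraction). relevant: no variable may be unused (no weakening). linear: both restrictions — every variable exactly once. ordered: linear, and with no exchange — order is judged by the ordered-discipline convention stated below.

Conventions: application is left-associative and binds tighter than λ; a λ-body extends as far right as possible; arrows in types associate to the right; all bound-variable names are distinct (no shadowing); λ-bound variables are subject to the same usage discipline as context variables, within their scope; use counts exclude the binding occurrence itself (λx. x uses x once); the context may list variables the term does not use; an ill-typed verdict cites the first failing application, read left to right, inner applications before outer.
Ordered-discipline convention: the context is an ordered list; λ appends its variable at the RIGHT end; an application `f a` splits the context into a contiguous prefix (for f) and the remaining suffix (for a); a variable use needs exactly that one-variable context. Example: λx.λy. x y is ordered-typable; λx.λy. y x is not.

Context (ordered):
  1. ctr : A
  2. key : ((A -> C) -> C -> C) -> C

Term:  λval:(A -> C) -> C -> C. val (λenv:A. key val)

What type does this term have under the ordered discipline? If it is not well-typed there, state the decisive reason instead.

not well-typed under ordered — repeated use of val ×2; needs weakening: ctr, env unused
counts: ctr ×0; key ×1; val (λ-bound) ×2; env (λ-bound) ×0
uses in reading order: val, key, val
typing: well-typed — term : ((A -> C) -> C -> C) -> C -> C
per-discipline verdicts: ordered ✗, linear ✗, affine ✗, relevant ✗, unrestricted ✓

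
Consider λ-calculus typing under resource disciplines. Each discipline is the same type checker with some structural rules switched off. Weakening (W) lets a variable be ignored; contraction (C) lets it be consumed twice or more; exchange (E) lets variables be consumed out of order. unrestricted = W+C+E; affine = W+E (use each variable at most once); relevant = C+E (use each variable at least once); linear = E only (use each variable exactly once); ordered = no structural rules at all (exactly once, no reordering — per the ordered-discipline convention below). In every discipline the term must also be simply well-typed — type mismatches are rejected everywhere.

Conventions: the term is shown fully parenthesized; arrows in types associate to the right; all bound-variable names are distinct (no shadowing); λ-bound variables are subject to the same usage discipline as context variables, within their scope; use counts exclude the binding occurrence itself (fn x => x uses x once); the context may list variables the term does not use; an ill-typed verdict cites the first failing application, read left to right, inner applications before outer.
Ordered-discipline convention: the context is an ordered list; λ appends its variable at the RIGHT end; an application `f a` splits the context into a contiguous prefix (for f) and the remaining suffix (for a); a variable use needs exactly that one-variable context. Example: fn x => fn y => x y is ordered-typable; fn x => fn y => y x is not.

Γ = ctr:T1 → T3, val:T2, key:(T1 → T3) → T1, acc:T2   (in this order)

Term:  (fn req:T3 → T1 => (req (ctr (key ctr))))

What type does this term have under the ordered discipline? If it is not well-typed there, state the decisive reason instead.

not well-typed under ordered — needs contraction — ctr ×2; unused: val, acc — weakening required
use counts: ctr: 2, val: 0, key: 1, acc: 0, req [bound]: 1
left-to-right use order: req, ctr, key, ctr
typing: the term checks, with type (T3 → T1) → T1
across the five disciplines: ordered ✗ | linear ✗ | affine ✗ | relevant ✗ | unrestricted ✓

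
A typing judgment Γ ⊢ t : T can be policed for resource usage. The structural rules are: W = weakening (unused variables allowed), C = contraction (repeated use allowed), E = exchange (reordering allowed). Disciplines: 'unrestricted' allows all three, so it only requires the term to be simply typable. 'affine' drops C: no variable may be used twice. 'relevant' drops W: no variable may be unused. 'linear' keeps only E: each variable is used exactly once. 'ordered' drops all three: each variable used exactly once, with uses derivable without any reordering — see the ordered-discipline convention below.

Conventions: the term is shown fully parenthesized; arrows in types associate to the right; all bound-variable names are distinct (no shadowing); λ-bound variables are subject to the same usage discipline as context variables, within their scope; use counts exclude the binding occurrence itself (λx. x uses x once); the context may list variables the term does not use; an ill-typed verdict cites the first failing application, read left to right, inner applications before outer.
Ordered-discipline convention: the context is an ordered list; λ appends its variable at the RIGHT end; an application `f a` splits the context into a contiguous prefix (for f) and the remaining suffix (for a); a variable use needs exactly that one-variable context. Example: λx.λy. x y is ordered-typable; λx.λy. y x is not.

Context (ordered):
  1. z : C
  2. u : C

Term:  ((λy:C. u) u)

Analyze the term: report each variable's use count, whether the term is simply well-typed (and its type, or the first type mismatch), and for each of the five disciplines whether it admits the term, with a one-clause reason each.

usage: z: 0×; u: 2×; y (λ-bound): 0×
uses in reading order: u, u
typing: ✓ — C
ordered: ✗, needs contraction — u ×2; z, y never used (weakening)
linear: ✗, needs contraction — u ×2; z, y never used (weakening)
affine: ✗, needs contraction — u ×2
relevant: ✗, z, y never used (weakening)
unrestricted: ✓, well-typed at C; no restrictions here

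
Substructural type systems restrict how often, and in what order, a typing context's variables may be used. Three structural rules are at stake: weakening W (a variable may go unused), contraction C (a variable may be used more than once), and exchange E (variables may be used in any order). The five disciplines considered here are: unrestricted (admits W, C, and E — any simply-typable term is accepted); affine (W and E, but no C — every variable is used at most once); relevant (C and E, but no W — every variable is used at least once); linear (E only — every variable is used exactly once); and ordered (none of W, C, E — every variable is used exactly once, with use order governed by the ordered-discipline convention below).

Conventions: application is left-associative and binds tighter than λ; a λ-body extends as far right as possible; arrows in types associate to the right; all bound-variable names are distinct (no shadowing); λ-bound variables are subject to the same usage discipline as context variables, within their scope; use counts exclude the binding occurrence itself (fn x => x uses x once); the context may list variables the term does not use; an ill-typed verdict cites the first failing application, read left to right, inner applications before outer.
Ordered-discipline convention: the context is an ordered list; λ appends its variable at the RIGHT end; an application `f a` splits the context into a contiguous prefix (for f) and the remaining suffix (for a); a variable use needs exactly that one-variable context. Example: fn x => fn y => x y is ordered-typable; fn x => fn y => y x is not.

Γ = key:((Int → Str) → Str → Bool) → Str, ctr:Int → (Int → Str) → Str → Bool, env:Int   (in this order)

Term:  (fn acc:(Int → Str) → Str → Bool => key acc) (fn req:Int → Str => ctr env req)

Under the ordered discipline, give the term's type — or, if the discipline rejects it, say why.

term : Str
variable uses: key: 1, ctr: 1, env: 1, acc [bound]: 1, req [bound]: 1
uses in reading order: key, acc, ctr, env, req
typing: well-typed — term : Str
summary: ordered ✓ | linear ✓ | affine ✓ | relevant ✓ | unrestricted ✓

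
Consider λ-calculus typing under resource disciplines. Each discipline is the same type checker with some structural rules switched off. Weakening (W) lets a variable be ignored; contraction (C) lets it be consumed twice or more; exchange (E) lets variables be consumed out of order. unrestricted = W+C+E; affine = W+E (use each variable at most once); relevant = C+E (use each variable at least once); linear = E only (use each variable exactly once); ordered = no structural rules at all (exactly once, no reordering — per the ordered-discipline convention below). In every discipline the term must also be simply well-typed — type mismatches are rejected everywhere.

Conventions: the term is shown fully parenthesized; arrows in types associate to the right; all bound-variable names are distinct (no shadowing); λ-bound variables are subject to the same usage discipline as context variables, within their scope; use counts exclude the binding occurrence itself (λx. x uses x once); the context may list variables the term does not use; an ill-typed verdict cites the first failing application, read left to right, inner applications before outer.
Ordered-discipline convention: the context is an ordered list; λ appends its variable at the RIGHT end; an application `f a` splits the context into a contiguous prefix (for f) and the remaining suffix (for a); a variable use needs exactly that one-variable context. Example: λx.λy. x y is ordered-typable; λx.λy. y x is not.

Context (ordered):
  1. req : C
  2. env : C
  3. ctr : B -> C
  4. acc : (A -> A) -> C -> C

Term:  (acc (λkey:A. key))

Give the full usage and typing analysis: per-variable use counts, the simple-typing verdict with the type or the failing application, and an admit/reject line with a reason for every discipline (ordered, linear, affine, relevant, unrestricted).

variable uses: req=0; env=0; ctr=0; acc=1; key (λ-bound)=1
uses in reading order: acc, key
typing: well-typed — term : C -> C
ordered: ✗, req, env, ctr left unused
linear: ✗, req, env, ctr left unused
affine: ✓, req, env, ctr, acc, key: no repeats, contraction unneeded
relevant: ✗, req, env, ctr left unused
unrestricted: ✓, well-typed at C -> C; no restrictions here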